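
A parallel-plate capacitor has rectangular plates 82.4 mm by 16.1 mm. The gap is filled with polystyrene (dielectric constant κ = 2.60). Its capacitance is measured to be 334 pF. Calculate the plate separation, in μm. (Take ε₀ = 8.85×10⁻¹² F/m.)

d ≈ 91.4 μm

A = 82.4 × 16.1 mm² = 1.33×10⁻³ m².
d = κε₀A/C = 2.60 × 8.85×10⁻¹² × 1.33×10⁻³ / 3.34×10⁻¹⁰ = 9.14×10⁻⁵ m.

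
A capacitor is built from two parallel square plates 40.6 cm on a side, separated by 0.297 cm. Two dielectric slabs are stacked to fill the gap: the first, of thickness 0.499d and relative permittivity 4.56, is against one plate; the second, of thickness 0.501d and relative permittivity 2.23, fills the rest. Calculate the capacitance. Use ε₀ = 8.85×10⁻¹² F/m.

1.47 nF

A = (40.6 cm)² = 0.165 m².
Stacked slabs ⇒ two capacitors in series, each with the full plate area.
C₁ = κ₁ε₀A/d₁ = 4.56 × 8.85×10⁻¹² × 0.165 / 1.48×10⁻³ = 4.49×10⁻⁹ F.
C₂ = κ₂ε₀A/d₂ = 2.23 × 8.85×10⁻¹² × 0.165 / 1.49×10⁻³ = 2.19×10⁻⁹ F.
C = (1/C₁ + 1/C₂)⁻¹ = 1.47×10⁻⁹ F.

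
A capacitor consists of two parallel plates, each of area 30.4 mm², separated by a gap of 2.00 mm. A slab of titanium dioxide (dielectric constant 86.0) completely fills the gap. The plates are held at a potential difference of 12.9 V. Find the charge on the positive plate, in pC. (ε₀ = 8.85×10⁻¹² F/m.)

149 pC

A = 30.4 mm² = 3.04×10⁻⁵ m².
C = κε₀A/d = 86.0 × 8.85×10⁻¹² × 3.04×10⁻⁵ / 2.00×10⁻³ = 1.16×10⁻¹¹ F.
Q = CV = 1.16×10⁻¹¹ × 12.9 = 1.49×10⁻¹⁰ C.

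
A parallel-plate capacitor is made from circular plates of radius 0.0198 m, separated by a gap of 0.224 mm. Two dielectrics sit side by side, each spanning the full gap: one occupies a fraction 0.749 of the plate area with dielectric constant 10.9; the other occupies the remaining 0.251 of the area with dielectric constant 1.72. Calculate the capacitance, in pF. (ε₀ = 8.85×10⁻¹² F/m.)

A = π(0.0198 m)² = 1.23×10⁻³ m².
Side-by-side slabs ⇒ two capacitors in parallel, each spanning the full gap.
C₁ = κ₁ε₀A₁/d = 10.9 × 8.85×10⁻¹² × 9.22×10⁻⁴ / 2.24×10⁻⁴ = 3.97×10⁻¹⁰ F.
C₂ = κ₂ε₀A₂/d = 1.72 × 8.85×10⁻¹² × 3.09×10⁻⁴ / 2.24×10⁻⁴ = 2.10×10⁻¹¹ F.
C = C₁ + C₂ = 4.18×10⁻¹⁰ F.

C ≈ 418 pF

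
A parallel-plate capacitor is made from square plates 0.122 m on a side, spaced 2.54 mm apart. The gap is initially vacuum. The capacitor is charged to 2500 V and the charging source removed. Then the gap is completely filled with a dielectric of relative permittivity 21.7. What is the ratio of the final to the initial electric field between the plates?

Isolated ⇒ Q is held fixed.
V₂ = Q/C₂ = V₁/21.7; E = V/d, so E₂/E₁ = (V₂/V₁)(d₁/d₂) = 0.0461.

E₂/E₁ ≈ 0.0461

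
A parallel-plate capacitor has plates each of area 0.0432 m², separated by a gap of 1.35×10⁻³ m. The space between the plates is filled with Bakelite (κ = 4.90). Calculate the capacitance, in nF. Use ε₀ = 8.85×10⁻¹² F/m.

C ≈ 1.39 nF

C = κε₀A/d = 4.90 × 8.85×10⁻¹² × 4.32×10⁻² / 1.35×10⁻³ = 1.39×10⁻⁹ F.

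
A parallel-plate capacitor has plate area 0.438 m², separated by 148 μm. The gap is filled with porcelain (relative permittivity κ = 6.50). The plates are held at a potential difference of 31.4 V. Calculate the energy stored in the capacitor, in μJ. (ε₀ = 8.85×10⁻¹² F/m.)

U ≈ 83.9 μJ

C = κε₀A/d = 6.50 × 8.85×10⁻¹² × 0.438 / 1.48×10⁻⁴ = 1.70×10⁻⁷ F.
U = ½CV² = ½ × 1.70×10⁻⁷ × (31.4)² = 8.39×10⁻⁵ J.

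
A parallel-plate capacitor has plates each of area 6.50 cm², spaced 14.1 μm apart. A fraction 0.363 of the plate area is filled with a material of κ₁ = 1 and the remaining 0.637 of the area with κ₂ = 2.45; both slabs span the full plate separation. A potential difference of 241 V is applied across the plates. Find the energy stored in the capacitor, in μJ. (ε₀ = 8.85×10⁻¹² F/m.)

22.8 μJ

A = 6.50 cm² = 6.50×10⁻⁴ m².
Side-by-side slabs ⇒ two capacitors in parallel, each spanning the full gap.
C₁ = κ₁ε₀A₁/d = 1.00 × 8.85×10⁻¹² × 2.36×10⁻⁴ / 1.41×10⁻⁵ = 1.48×10⁻¹⁰ F.
C₂ = κ₂ε₀A₂/d = 2.45 × 8.85×10⁻¹² × 4.14×10⁻⁴ / 1.41×10⁻⁵ = 6.37×10⁻¹⁰ F.
C = C₁ + C₂ = 7.85×10⁻¹⁰ F.
U = ½CV² = ½ × 7.85×10⁻¹⁰ × (241)² = 2.28×10⁻⁵ J.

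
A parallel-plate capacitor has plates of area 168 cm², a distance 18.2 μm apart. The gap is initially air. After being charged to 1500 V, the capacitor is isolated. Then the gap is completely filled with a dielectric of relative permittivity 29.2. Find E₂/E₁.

E₂/E₁ ≈ 0.0342

Isolated ⇒ Q is held fixed.
V₂ = Q/C₂ = V₁/29.2; E = V/d, so E₂/E₁ = (V₂/V₁)(d₁/d₂) = 0.0342.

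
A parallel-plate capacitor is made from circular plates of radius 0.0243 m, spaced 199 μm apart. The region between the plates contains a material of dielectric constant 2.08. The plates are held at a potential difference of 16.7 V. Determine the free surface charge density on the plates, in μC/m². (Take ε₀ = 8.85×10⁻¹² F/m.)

A = π(0.0243 m)² = 1.86×10⁻³ m².
C = κε₀A/d = 2.08 × 8.85×10⁻¹² × 1.86×10⁻³ / 1.99×10⁻⁴ = 1.72×10⁻¹⁰ F.
σ = Q/A = CV/A = 1.72×10⁻¹⁰ × 16.7 / 1.86×10⁻³ = 1.54×10⁻⁶ C/m².

σ ≈ 1.54 μC/m²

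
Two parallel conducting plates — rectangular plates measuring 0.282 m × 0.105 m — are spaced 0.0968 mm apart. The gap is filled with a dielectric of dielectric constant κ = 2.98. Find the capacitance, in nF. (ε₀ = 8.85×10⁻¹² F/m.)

8.07 nF

A = 0.282 × 0.105 m² = 2.96×10⁻² m².
C = κε₀A/d = 2.98 × 8.85×10⁻¹² × 2.96×10⁻² / 9.68×10⁻⁵ = 8.07×10⁻⁹ F.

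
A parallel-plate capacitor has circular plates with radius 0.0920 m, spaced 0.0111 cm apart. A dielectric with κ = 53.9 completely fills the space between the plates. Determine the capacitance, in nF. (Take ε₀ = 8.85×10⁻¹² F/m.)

A = π(0.0920 m)² = 2.66×10⁻² m².
C = κε₀A/d = 53.9 × 8.85×10⁻¹² × 2.66×10⁻² / 1.11×10⁻⁴ = 1.14×10⁻⁷ F.

114 nF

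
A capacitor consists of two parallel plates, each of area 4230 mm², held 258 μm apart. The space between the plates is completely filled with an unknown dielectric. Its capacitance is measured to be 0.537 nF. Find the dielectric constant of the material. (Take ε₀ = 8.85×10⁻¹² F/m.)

κ ≈ 3.70

A = 4230 mm² = 4.23×10⁻³ m².
κ = Cd/(ε₀A) = 5.37×10⁻¹⁰ × 2.58×10⁻⁴ / (8.85×10⁻¹² × 4.23×10⁻³) = 3.70.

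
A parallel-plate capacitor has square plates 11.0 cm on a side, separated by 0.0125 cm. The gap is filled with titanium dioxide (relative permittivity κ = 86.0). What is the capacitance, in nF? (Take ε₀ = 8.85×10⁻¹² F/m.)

A = (11.0 cm)² = 1.21×10⁻² m².
C = κε₀A/d = 86.0 × 8.85×10⁻¹² × 1.21×10⁻² / 1.25×10⁻⁴ = 7.37×10⁻⁸ F.

C ≈ 73.7 nF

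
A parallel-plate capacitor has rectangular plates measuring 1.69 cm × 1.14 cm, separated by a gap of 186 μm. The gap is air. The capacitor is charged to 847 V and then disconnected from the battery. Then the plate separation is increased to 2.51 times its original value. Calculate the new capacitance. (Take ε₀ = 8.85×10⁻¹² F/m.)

C ≈ 3.65 pF

A = 1.69 × 1.14 cm² = 1.93×10⁻⁴ m².
Initially C₁ = ε₀A/d = 8.85×10⁻¹² × 1.93×10⁻⁴ / 1.86×10⁻⁴ = 9.17×10⁻¹² F.
C = ε₀A/d scales as 1/d, so C₂/C₁ = d₁/d₂ = 1/2.51 = 0.398.
C₂ = 0.398 × 9.17×10⁻¹² = 3.65×10⁻¹² F.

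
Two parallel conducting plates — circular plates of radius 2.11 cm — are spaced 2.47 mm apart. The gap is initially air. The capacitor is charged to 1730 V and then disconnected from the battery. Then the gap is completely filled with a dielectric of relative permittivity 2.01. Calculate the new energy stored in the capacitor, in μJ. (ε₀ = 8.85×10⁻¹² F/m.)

A = π(2.11 cm)² = 1.40×10⁻³ m².
Initially C₁ = ε₀A/d = 8.85×10⁻¹² × 1.40×10⁻³ / 2.47×10⁻³ = 5.01×10⁻¹² F.
U₁ = 7.50×10⁻⁶ J.
Isolated ⇒ Q is held fixed. C₂ = 2.01 C₁ and U = Q²/(2C), so U₂/U₁ = C₁/C₂ = 0.498.
U₂ = 0.498 × 7.50×10⁻⁶ = 3.73×10⁻⁶ J.

U ≈ 3.73 μJ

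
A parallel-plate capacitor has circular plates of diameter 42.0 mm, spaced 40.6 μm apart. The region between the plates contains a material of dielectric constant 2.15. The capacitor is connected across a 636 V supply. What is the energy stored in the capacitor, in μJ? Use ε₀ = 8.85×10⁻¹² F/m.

A = π(42.0/2 mm)² = 1.39×10⁻³ m².
C = κε₀A/d = 2.15 × 8.85×10⁻¹² × 1.39×10⁻³ / 4.06×10⁻⁵ = 6.49×10⁻¹⁰ F.
U = ½CV² = ½ × 6.49×10⁻¹⁰ × (636)² = 1.31×10⁻⁴ J.

131 μJ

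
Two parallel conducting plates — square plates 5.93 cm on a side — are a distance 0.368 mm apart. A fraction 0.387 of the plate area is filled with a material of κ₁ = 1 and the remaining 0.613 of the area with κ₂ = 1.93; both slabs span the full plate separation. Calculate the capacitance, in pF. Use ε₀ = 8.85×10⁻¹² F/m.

A = (5.93 cm)² = 3.52×10⁻³ m².
Side-by-side slabs ⇒ two capacitors in parallel, each spanning the full gap.
C₁ = κ₁ε₀A₁/d = 1.00 × 8.85×10⁻¹² × 1.36×10⁻³ / 3.68×10⁻⁴ = 3.27×10⁻¹¹ F.
C₂ = κ₂ε₀A₂/d = 1.93 × 8.85×10⁻¹² × 2.16×10⁻³ / 3.68×10⁻⁴ = 1.00×10⁻¹⁰ F.
C = C₁ + C₂ = 1.33×10⁻¹⁰ F.

133 pF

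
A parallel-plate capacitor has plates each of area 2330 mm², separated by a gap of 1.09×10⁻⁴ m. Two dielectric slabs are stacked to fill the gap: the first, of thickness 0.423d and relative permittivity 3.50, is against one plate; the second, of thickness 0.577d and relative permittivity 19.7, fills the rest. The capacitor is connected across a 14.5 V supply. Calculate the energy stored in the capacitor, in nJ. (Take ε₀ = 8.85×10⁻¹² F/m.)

A = 2330 mm² = 2.33×10⁻³ m².
Stacked slabs ⇒ two capacitors in series, each with the full plate area.
C₁ = κ₁ε₀A/d₁ = 3.50 × 8.85×10⁻¹² × 2.33×10⁻³ / 4.61×10⁻⁵ = 1.57×10⁻⁹ F.
C₂ = κ₂ε₀A/d₂ = 19.7 × 8.85×10⁻¹² × 2.33×10⁻³ / 6.29×10⁻⁵ = 6.46×10⁻⁹ F.
C = (1/C₁ + 1/C₂)⁻¹ = 1.26×10⁻⁹ F.
U = ½CV² = ½ × 1.26×10⁻⁹ × (14.5)² = 1.32×10⁻⁷ J.

U ≈ 132 nJ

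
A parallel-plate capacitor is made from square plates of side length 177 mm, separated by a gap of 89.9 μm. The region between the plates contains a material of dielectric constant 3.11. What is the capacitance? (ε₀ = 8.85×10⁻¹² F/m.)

A = (177 mm)² = 3.13×10⁻² m².
C = κε₀A/d = 3.11 × 8.85×10⁻¹² × 3.13×10⁻² / 8.99×10⁻⁵ = 9.59×10⁻⁹ F.

9.59 nF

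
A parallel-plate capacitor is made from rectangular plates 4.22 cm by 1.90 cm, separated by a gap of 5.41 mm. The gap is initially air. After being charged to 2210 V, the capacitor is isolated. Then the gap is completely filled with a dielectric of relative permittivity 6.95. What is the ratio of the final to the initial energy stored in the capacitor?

Isolated ⇒ Q is held fixed.
C₂ = 6.95 C₁ and U = Q²/(2C), so U₂/U₁ = C₁/C₂ = 0.144.

0.144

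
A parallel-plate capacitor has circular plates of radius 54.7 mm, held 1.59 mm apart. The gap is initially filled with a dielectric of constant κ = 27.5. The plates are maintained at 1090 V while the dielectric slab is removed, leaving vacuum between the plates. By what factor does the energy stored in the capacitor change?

Battery connected ⇒ V is held fixed.
C₂ = 0.0364 C₁ and U = ½CV², so U₂/U₁ = C₂/C₁ = 0.0364.

U₂/U₁ ≈ 0.0364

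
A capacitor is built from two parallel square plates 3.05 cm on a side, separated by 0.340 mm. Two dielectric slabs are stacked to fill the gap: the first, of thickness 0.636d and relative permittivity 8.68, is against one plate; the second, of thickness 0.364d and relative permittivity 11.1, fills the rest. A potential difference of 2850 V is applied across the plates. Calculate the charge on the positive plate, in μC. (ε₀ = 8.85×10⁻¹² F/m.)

Q ≈ 0.651 μC

A = (3.05 cm)² = 9.30×10⁻⁴ m².
Stacked slabs ⇒ two capacitors in series, each with the full plate area.
C₁ = κ₁ε₀A/d₁ = 8.68 × 8.85×10⁻¹² × 9.30×10⁻⁴ / 2.16×10⁻⁴ = 3.30×10⁻¹⁰ F.
C₂ = κ₂ε₀A/d₂ = 11.1 × 8.85×10⁻¹² × 9.30×10⁻⁴ / 1.24×10⁻⁴ = 7.38×10⁻¹⁰ F.
C = (1/C₁ + 1/C₂)⁻¹ = 2.28×10⁻¹⁰ F.
Q = CV = 2.28×10⁻¹⁰ × 2850 = 6.51×10⁻⁷ C.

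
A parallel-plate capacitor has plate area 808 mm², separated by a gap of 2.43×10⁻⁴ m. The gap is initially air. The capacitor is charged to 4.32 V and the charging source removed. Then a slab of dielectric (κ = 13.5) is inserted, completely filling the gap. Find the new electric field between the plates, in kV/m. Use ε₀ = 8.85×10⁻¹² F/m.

E ≈ 1.32 kV/m

A = 808 mm² = 8.08×10⁻⁴ m².
Initially C₁ = ε₀A/d = 8.85×10⁻¹² × 8.08×10⁻⁴ / 2.43×10⁻⁴ = 2.94×10⁻¹¹ F.
E₁ = 1.78×10⁴ V/m.
Isolated ⇒ Q is held fixed. V₂ = Q/C₂ = V₁/13.5; E = V/d, so E₂/E₁ = (V₂/V₁)(d₁/d₂) = 0.0741.
E₂ = 0.0741 × 1.78×10⁴ = 1.32×10³ V/m.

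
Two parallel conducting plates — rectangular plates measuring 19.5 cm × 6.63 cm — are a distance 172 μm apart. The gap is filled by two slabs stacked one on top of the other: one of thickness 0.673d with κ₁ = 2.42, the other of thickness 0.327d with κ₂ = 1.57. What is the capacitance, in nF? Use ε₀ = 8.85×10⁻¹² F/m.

A = 19.5 × 6.63 cm² = 1.29×10⁻² m².
Stacked slabs ⇒ two capacitors in series, each with the full plate area.
C₁ = κ₁ε₀A/d₁ = 2.42 × 8.85×10⁻¹² × 1.29×10⁻² / 1.16×10⁻⁴ = 2.39×10⁻⁹ F.
C₂ = κ₂ε₀A/d₂ = 1.57 × 8.85×10⁻¹² × 1.29×10⁻² / 5.62×10⁻⁵ = 3.19×10⁻⁹ F.
C = (1/C₁ + 1/C₂)⁻¹ = 1.37×10⁻⁹ F.

C ≈ 1.37 nF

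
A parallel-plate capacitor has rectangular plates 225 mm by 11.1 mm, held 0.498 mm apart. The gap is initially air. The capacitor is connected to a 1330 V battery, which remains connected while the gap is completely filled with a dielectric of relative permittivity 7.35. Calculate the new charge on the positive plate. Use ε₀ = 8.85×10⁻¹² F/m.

A = 225 × 11.1 mm² = 2.50×10⁻³ m².
Initially C₁ = ε₀A/d = 8.85×10⁻¹² × 2.50×10⁻³ / 4.98×10⁻⁴ = 4.44×10⁻¹¹ F.
Q₁ = 5.90×10⁻⁸ C.
Battery connected ⇒ V is held fixed. C₂ = 7.35 C₁ and Q = CV, so Q₂/Q₁ = C₂/C₁ = 7.35.
Q₂ = 7.35 × 5.90×10⁻⁸ = 4.34×10⁻⁷ C.

Q ≈ 434 nC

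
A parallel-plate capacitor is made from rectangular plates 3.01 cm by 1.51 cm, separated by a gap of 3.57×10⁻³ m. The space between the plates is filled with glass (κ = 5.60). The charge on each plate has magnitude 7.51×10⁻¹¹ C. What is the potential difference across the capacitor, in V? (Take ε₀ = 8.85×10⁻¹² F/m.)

11.9 V

A = 3.01 × 1.51 cm² = 4.55×10⁻⁴ m².
C = κε₀A/d = 5.60 × 8.85×10⁻¹² × 4.55×10⁻⁴ / 3.57×10⁻³ = 6.31×10⁻¹² F.
V = Q/C = 7.51×10⁻¹¹ / 6.31×10⁻¹² = 11.9 V.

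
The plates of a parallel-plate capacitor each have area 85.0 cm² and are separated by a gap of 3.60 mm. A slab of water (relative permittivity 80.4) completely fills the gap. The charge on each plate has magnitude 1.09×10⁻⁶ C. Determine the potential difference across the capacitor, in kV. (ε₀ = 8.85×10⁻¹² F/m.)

A = 85.0 cm² = 8.50×10⁻³ m².
C = κε₀A/d = 80.4 × 8.85×10⁻¹² × 8.50×10⁻³ / 3.60×10⁻³ = 1.68×10⁻⁹ F.
V = Q/C = 1.09×10⁻⁶ / 1.68×10⁻⁹ = 6.49×10² V.

0.649 kV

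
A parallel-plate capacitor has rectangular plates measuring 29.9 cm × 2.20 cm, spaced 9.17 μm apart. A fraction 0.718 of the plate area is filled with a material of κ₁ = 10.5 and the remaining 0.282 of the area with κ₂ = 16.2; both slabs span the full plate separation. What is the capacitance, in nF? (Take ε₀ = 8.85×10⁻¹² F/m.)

A = 29.9 × 2.20 cm² = 6.58×10⁻³ m².
Side-by-side slabs ⇒ two capacitors in parallel, each spanning the full gap.
C₁ = κ₁ε₀A₁/d = 10.5 × 8.85×10⁻¹² × 4.72×10⁻³ / 9.17×10⁻⁶ = 4.79×10⁻⁸ F.
C₂ = κ₂ε₀A₂/d = 16.2 × 8.85×10⁻¹² × 1.85×10⁻³ / 9.17×10⁻⁶ = 2.90×10⁻⁸ F.
C = C₁ + C₂ = 7.69×10⁻⁸ F.

C ≈ 76.9 nF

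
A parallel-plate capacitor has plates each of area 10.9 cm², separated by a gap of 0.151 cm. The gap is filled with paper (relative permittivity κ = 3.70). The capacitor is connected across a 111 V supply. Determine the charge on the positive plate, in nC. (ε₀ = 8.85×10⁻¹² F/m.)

A = 10.9 cm² = 1.09×10⁻³ m².
C = κε₀A/d = 3.70 × 8.85×10⁻¹² × 1.09×10⁻³ / 1.51×10⁻³ = 2.36×10⁻¹¹ F.
Q = CV = 2.36×10⁻¹¹ × 111 = 2.62×10⁻⁹ C.

Q ≈ 2.62 nC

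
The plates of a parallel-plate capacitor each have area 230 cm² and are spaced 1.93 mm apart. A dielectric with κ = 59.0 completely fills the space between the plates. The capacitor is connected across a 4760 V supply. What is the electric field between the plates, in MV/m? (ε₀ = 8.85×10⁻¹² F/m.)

2.47 MV/m

E = V/d = 4760 / 1.93×10⁻³ = 2.47×10⁶ V/m.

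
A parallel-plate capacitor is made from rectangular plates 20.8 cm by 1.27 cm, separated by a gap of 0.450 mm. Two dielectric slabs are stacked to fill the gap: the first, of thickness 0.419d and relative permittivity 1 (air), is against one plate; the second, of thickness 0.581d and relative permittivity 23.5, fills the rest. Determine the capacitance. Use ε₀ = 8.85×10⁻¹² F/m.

A = 20.8 × 1.27 cm² = 2.64×10⁻³ m².
Stacked slabs ⇒ two capacitors in series, each with the full plate area.
C₁ = κ₁ε₀A/d₁ = 1.00 × 8.85×10⁻¹² × 2.64×10⁻³ / 1.89×10⁻⁴ = 1.24×10⁻¹⁰ F.
C₂ = κ₂ε₀A/d₂ = 23.5 × 8.85×10⁻¹² × 2.64×10⁻³ / 2.61×10⁻⁴ = 2.10×10⁻⁹ F.
C = (1/C₁ + 1/C₂)⁻¹ = 1.17×10⁻¹⁰ F.

117 pF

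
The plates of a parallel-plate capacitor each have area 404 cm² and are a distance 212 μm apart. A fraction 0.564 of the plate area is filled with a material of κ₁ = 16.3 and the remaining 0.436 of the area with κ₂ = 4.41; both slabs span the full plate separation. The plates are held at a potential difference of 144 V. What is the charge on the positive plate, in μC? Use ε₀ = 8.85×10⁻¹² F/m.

A = 404 cm² = 4.04×10⁻² m².
Side-by-side slabs ⇒ two capacitors in parallel, each spanning the full gap.
C₁ = κ₁ε₀A₁/d = 16.3 × 8.85×10⁻¹² × 2.28×10⁻² / 2.12×10⁻⁴ = 1.55×10⁻⁸ F.
C₂ = κ₂ε₀A₂/d = 4.41 × 8.85×10⁻¹² × 1.76×10⁻² / 2.12×10⁻⁴ = 3.24×10⁻⁹ F.
C = C₁ + C₂ = 1.87×10⁻⁸ F.
Q = CV = 1.87×10⁻⁸ × 144 = 2.70×10⁻⁶ C.

2.70 μC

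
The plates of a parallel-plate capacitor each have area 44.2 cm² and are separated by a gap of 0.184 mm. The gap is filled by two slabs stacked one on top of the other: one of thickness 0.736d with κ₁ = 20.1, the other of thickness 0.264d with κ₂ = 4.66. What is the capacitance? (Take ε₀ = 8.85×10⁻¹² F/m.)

A = 44.2 cm² = 4.42×10⁻³ m².
Stacked slabs ⇒ two capacitors in series, each with the full plate area.
C₁ = κ₁ε₀A/d₁ = 20.1 × 8.85×10⁻¹² × 4.42×10⁻³ / 1.35×10⁻⁴ = 5.81×10⁻⁹ F.
C₂ = κ₂ε₀A/d₂ = 4.66 × 8.85×10⁻¹² × 4.42×10⁻³ / 4.86×10⁻⁵ = 3.75×10⁻⁹ F.
C = (1/C₁ + 1/C₂)⁻¹ = 2.28×10⁻⁹ F.

2.28 nF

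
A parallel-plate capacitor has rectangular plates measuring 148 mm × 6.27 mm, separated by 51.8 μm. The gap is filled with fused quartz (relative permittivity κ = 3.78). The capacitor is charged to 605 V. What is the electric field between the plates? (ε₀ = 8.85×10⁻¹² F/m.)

E ≈ 11.7 MV/m

E = V/d = 605 / 5.18×10⁻⁵ = 1.17×10⁷ V/m.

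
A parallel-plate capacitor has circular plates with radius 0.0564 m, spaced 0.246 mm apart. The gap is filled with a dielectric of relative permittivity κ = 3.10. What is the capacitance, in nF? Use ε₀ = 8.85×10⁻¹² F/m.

A = π(0.0564 m)² = 9.99×10⁻³ m².
C = κε₀A/d = 3.10 × 8.85×10⁻¹² × 9.99×10⁻³ / 2.46×10⁻⁴ = 1.11×10⁻⁹ F.

C ≈ 1.11 nF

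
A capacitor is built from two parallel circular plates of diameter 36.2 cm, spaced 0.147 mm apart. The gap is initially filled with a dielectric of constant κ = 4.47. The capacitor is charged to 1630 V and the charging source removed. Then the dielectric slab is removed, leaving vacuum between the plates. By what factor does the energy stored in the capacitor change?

Isolated ⇒ Q is held fixed.
C₂ = 0.224 C₁ and U = Q²/(2C), so U₂/U₁ = C₁/C₂ = 4.47.

U₂/U₁ ≈ 4.47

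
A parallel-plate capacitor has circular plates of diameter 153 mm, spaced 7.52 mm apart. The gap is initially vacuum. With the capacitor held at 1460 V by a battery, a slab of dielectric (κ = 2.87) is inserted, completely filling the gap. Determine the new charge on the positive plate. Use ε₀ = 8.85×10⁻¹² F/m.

Q ≈ 90.7 nC

A = π(153/2 mm)² = 1.84×10⁻² m².
Initially C₁ = ε₀A/d = 8.85×10⁻¹² × 1.84×10⁻² / 7.52×10⁻³ = 2.16×10⁻¹¹ F.
Q₁ = 3.16×10⁻⁸ C.
Battery connected ⇒ V is held fixed. C₂ = 2.87 C₁ and Q = CV, so Q₂/Q₁ = C₂/C₁ = 2.87.
Q₂ = 2.87 × 3.16×10⁻⁸ = 9.07×10⁻⁸ C.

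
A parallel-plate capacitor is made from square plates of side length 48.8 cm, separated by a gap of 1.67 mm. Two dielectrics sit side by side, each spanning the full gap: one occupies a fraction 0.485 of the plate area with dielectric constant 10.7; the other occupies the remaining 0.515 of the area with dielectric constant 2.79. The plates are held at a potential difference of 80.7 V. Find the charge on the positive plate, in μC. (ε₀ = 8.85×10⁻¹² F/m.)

Q ≈ 0.675 μC

A = (48.8 cm)² = 0.238 m².
Side-by-side slabs ⇒ two capacitors in parallel, each spanning the full gap.
C₁ = κ₁ε₀A₁/d = 10.7 × 8.85×10⁻¹² × 0.115 / 1.67×10⁻³ = 6.55×10⁻⁹ F.
C₂ = κ₂ε₀A₂/d = 2.79 × 8.85×10⁻¹² × 0.123 / 1.67×10⁻³ = 1.81×10⁻⁹ F.
C = C₁ + C₂ = 8.36×10⁻⁹ F.
Q = CV = 8.36×10⁻⁹ × 80.7 = 6.75×10⁻⁷ C.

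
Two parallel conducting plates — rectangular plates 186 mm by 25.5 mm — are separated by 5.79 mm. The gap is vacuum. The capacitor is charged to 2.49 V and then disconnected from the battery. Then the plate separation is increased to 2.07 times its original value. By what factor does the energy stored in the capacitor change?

Isolated ⇒ Q is held fixed.
C₂ = 0.483 C₁ and U = Q²/(2C), so U₂/U₁ = C₁/C₂ = 2.07.

2.07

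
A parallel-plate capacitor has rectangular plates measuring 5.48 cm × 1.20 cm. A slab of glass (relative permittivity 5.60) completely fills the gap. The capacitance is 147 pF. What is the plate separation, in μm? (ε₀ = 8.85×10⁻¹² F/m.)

A = 5.48 × 1.20 cm² = 6.58×10⁻⁴ m².
d = κε₀A/C = 5.60 × 8.85×10⁻¹² × 6.58×10⁻⁴ / 1.47×10⁻¹⁰ = 2.22×10⁻⁴ m.

d ≈ 222 μm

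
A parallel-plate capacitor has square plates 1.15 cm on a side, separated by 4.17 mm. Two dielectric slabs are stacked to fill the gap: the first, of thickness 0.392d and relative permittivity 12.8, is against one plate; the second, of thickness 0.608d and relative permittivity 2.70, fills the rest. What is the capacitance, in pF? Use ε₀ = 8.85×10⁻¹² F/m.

A = (1.15 cm)² = 1.32×10⁻⁴ m².
Stacked slabs ⇒ two capacitors in series, each with the full plate area.
C₁ = κ₁ε₀A/d₁ = 12.8 × 8.85×10⁻¹² × 1.32×10⁻⁴ / 1.63×10⁻³ = 9.16×10⁻¹² F.
C₂ = κ₂ε₀A/d₂ = 2.70 × 8.85×10⁻¹² × 1.32×10⁻⁴ / 2.54×10⁻³ = 1.25×10⁻¹² F.
C = (1/C₁ + 1/C₂)⁻¹ = 1.10×10⁻¹² F.

C ≈ 1.10 pF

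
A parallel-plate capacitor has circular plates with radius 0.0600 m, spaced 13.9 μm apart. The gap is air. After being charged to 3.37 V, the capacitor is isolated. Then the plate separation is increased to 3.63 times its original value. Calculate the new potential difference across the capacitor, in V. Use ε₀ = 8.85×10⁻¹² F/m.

12.2 V

A = π(0.0600 m)² = 1.13×10⁻² m².
Initially C₁ = ε₀A/d = 8.85×10⁻¹² × 1.13×10⁻² / 1.39×10⁻⁵ = 7.20×10⁻⁹ F.
V₁ = 3.37 V.
Isolated ⇒ Q is held fixed. C₂ = 0.275 C₁ and V = Q/C, so V₂/V₁ = C₁/C₂ = 3.63.
V₂ = 3.63 × 3.37 = 12.2 V.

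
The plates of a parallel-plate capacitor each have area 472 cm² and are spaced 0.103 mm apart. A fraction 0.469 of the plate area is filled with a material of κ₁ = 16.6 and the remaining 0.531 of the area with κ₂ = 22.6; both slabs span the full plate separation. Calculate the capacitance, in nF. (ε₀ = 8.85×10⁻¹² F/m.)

80.2 nF

A = 472 cm² = 4.72×10⁻² m².
Side-by-side slabs ⇒ two capacitors in parallel, each spanning the full gap.
C₁ = κ₁ε₀A₁/d = 16.6 × 8.85×10⁻¹² × 2.21×10⁻² / 1.03×10⁻⁴ = 3.16×10⁻⁸ F.
C₂ = κ₂ε₀A₂/d = 22.6 × 8.85×10⁻¹² × 2.51×10⁻² / 1.03×10⁻⁴ = 4.87×10⁻⁸ F.
C = C₁ + C₂ = 8.02×10⁻⁸ F.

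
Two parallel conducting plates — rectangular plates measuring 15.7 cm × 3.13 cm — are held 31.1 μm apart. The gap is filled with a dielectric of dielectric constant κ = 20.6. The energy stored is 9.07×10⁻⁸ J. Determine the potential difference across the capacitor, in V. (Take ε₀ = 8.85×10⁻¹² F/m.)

2.51 V

A = 15.7 × 3.13 cm² = 4.91×10⁻³ m².
C = κε₀A/d = 20.6 × 8.85×10⁻¹² × 4.91×10⁻³ / 3.11×10⁻⁵ = 2.88×10⁻⁸ F.
V = √(2U/C) = √(2 × 9.07×10⁻⁸ / 2.88×10⁻⁸) = 2.51 V.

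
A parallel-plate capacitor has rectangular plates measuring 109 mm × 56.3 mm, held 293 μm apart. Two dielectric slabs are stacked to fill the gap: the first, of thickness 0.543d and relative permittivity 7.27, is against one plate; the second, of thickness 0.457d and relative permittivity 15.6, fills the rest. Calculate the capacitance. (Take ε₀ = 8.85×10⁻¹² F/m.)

C ≈ 1.78 nF

A = 109 × 56.3 mm² = 6.14×10⁻³ m².
Stacked slabs ⇒ two capacitors in series, each with the full plate area.
C₁ = κ₁ε₀A/d₁ = 7.27 × 8.85×10⁻¹² × 6.14×10⁻³ / 1.59×10⁻⁴ = 2.48×10⁻⁹ F.
C₂ = κ₂ε₀A/d₂ = 15.6 × 8.85×10⁻¹² × 6.14×10⁻³ / 1.34×10⁻⁴ = 6.33×10⁻⁹ F.
C = (1/C₁ + 1/C₂)⁻¹ = 1.78×10⁻⁹ F.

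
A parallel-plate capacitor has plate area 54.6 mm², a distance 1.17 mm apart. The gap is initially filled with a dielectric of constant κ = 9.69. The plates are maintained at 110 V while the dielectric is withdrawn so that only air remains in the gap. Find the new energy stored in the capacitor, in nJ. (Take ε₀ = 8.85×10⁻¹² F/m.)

A = 54.6 mm² = 5.46×10⁻⁵ m².
Initially C₁ = κε₀A/d = 9.69 × 8.85×10⁻¹² × 5.46×10⁻⁵ / 1.17×10⁻³ = 4.00×10⁻¹² F.
U₁ = 2.42×10⁻⁸ J.
Battery connected ⇒ V is held fixed. C₂ = 0.103 C₁ and U = ½CV², so U₂/U₁ = C₂/C₁ = 0.103.
U₂ = 0.103 × 2.42×10⁻⁸ = 2.50×10⁻⁹ J.

U ≈ 2.50 nJ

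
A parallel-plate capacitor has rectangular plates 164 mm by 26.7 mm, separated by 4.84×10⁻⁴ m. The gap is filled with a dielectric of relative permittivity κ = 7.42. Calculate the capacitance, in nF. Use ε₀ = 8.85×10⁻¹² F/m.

A = 164 × 26.7 mm² = 4.38×10⁻³ m².
C = κε₀A/d = 7.42 × 8.85×10⁻¹² × 4.38×10⁻³ / 4.84×10⁻⁴ = 5.94×10⁻¹⁰ F.

C ≈ 0.594 nF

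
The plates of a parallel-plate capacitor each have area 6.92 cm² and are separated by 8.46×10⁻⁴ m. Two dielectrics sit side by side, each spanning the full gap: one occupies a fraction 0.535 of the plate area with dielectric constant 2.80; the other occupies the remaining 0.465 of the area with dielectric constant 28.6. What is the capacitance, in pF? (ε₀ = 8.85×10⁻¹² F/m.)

C ≈ 107 pF

A = 6.92 cm² = 6.92×10⁻⁴ m².
Side-by-side slabs ⇒ two capacitors in parallel, each spanning the full gap.
C₁ = κ₁ε₀A₁/d = 2.80 × 8.85×10⁻¹² × 3.70×10⁻⁴ / 8.46×10⁻⁴ = 1.08×10⁻¹¹ F.
C₂ = κ₂ε₀A₂/d = 28.6 × 8.85×10⁻¹² × 3.22×10⁻⁴ / 8.46×10⁻⁴ = 9.63×10⁻¹¹ F.
C = C₁ + C₂ = 1.07×10⁻¹⁰ F.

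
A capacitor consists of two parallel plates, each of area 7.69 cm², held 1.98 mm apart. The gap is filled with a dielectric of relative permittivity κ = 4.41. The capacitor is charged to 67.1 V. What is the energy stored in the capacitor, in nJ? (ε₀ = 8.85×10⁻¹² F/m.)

34.1 nJ

A = 7.69 cm² = 7.69×10⁻⁴ m².
C = κε₀A/d = 4.41 × 8.85×10⁻¹² × 7.69×10⁻⁴ / 1.98×10⁻³ = 1.52×10⁻¹¹ F.
U = ½CV² = ½ × 1.52×10⁻¹¹ × (67.1)² = 3.41×10⁻⁸ J.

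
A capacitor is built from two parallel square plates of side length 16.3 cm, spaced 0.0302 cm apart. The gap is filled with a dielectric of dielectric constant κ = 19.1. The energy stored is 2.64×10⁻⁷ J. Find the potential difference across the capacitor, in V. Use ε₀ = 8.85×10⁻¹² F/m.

V ≈ 5.96 V

A = (16.3 cm)² = 2.66×10⁻² m².
C = κε₀A/d = 19.1 × 8.85×10⁻¹² × 2.66×10⁻² / 3.02×10⁻⁴ = 1.49×10⁻⁸ F.
V = √(2U/C) = √(2 × 2.64×10⁻⁷ / 1.49×10⁻⁸) = 5.96 V.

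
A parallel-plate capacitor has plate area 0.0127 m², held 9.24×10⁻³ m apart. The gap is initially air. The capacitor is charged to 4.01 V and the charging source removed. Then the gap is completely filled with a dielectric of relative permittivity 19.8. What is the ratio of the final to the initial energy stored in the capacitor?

U₂/U₁ ≈ 0.0505

Isolated ⇒ Q is held fixed.
C₂ = 19.8 C₁ and U = Q²/(2C), so U₂/U₁ = C₁/C₂ = 0.0505.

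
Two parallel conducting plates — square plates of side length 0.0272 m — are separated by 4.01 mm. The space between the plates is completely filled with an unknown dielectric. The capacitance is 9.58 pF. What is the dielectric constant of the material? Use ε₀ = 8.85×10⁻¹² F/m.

5.87

A = (0.0272 m)² = 7.40×10⁻⁴ m².
κ = Cd/(ε₀A) = 9.58×10⁻¹² × 4.01×10⁻³ / (8.85×10⁻¹² × 7.40×10⁻⁴) = 5.87.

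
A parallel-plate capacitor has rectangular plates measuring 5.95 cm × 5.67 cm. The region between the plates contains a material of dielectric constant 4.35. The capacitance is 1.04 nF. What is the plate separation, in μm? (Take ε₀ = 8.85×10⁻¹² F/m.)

d ≈ 125 μm

A = 5.95 × 5.67 cm² = 3.37×10⁻³ m².
d = κε₀A/C = 4.35 × 8.85×10⁻¹² × 3.37×10⁻³ / 1.04×10⁻⁹ = 1.25×10⁻⁴ m.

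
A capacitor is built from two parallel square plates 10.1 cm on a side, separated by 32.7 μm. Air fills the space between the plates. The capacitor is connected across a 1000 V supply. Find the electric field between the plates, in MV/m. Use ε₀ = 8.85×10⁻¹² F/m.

30.6 MV/m

E = V/d = 1000 / 3.27×10⁻⁵ = 3.06×10⁷ V/m.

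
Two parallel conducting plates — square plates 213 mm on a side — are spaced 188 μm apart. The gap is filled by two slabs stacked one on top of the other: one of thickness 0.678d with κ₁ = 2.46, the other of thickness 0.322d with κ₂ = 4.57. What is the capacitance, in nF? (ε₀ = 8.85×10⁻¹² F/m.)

A = (213 mm)² = 4.54×10⁻² m².
Stacked slabs ⇒ two capacitors in series, each with the full plate area.
C₁ = κ₁ε₀A/d₁ = 2.46 × 8.85×10⁻¹² × 4.54×10⁻² / 1.27×10⁻⁴ = 7.75×10⁻⁹ F.
C₂ = κ₂ε₀A/d₂ = 4.57 × 8.85×10⁻¹² × 4.54×10⁻² / 6.05×10⁻⁵ = 3.03×10⁻⁸ F.
C = (1/C₁ + 1/C₂)⁻¹ = 6.17×10⁻⁹ F.

C ≈ 6.17 nF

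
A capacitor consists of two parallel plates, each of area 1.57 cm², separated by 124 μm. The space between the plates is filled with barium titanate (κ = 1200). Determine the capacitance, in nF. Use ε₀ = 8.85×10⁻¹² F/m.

A = 1.57 cm² = 1.57×10⁻⁴ m².
C = κε₀A/d = 1200 × 8.85×10⁻¹² × 1.57×10⁻⁴ / 1.24×10⁻⁴ = 1.34×10⁻⁸ F.

C ≈ 13.4 nF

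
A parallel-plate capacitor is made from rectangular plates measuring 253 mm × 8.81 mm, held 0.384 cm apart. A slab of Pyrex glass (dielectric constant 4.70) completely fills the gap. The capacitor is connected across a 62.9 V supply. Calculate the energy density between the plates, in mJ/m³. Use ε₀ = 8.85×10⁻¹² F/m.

E = V/d = 62.9 / 3.84×10⁻³ = 1.64×10⁴ V/m.
u = ½κε₀E² = ½ × 4.70 × 8.85×10⁻¹² × (1.64×10⁴)² = 5.58×10⁻³ J/m³.

u ≈ 5.58 mJ/m³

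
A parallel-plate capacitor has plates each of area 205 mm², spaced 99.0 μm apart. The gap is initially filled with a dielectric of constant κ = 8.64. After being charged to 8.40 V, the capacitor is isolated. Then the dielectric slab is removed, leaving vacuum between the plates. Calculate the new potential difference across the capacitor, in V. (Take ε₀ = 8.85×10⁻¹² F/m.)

72.6 V

A = 205 mm² = 2.05×10⁻⁴ m².
Initially C₁ = κε₀A/d = 8.64 × 8.85×10⁻¹² × 2.05×10⁻⁴ / 9.90×10⁻⁵ = 1.58×10⁻¹⁰ F.
V₁ = 8.40 V.
Isolated ⇒ Q is held fixed. C₂ = 0.116 C₁ and V = Q/C, so V₂/V₁ = C₁/C₂ = 8.64.
V₂ = 8.64 × 8.40 = 72.6 V.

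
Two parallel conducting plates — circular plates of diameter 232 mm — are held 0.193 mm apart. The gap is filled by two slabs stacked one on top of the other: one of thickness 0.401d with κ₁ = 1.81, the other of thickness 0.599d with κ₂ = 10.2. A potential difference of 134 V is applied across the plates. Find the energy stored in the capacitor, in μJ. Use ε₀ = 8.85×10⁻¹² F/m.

U ≈ 62.1 μJ

A = π(232/2 mm)² = 4.23×10⁻² m².
Stacked slabs ⇒ two capacitors in series, each with the full plate area.
C₁ = κ₁ε₀A/d₁ = 1.81 × 8.85×10⁻¹² × 4.23×10⁻² / 7.74×10⁻⁵ = 8.75×10⁻⁹ F.
C₂ = κ₂ε₀A/d₂ = 10.2 × 8.85×10⁻¹² × 4.23×10⁻² / 1.16×10⁻⁴ = 3.30×10⁻⁸ F.
C = (1/C₁ + 1/C₂)⁻¹ = 6.92×10⁻⁹ F.
U = ½CV² = ½ × 6.92×10⁻⁹ × (134)² = 6.21×10⁻⁵ J.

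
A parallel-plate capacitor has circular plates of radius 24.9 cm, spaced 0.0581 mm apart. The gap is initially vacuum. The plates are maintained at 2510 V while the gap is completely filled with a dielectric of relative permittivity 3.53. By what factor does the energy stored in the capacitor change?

U₂/U₁ ≈ 3.53

Battery connected ⇒ V is held fixed.
C₂ = 3.53 C₁ and U = ½CV², so U₂/U₁ = C₂/C₁ = 3.53.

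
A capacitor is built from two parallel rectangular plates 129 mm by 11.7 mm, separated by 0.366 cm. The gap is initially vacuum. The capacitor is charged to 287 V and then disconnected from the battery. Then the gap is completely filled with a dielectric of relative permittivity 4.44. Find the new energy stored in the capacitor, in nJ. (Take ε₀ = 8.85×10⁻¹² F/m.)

U ≈ 33.9 nJ

A = 129 × 11.7 mm² = 1.51×10⁻³ m².
Initially C₁ = ε₀A/d = 8.85×10⁻¹² × 1.51×10⁻³ / 3.66×10⁻³ = 3.65×10⁻¹² F.
U₁ = 1.50×10⁻⁷ J.
Isolated ⇒ Q is held fixed. C₂ = 4.44 C₁ and U = Q²/(2C), so U₂/U₁ = C₁/C₂ = 0.225.
U₂ = 0.225 × 1.50×10⁻⁷ = 3.39×10⁻⁸ J.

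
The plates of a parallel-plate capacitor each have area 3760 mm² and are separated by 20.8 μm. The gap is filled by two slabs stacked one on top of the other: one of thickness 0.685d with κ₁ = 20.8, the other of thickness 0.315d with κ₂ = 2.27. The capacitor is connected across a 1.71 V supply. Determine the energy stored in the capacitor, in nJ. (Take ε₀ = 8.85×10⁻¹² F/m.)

A = 3760 mm² = 3.76×10⁻³ m².
Stacked slabs ⇒ two capacitors in series, each with the full plate area.
C₁ = κ₁ε₀A/d₁ = 20.8 × 8.85×10⁻¹² × 3.76×10⁻³ / 1.42×10⁻⁵ = 4.86×10⁻⁸ F.
C₂ = κ₂ε₀A/d₂ = 2.27 × 8.85×10⁻¹² × 3.76×10⁻³ / 6.55×10⁻⁶ = 1.15×10⁻⁸ F.
C = (1/C₁ + 1/C₂)⁻¹ = 9.32×10⁻⁹ F.
U = ½CV² = ½ × 9.32×10⁻⁹ × (1.71)² = 1.36×10⁻⁸ J.

13.6 nJ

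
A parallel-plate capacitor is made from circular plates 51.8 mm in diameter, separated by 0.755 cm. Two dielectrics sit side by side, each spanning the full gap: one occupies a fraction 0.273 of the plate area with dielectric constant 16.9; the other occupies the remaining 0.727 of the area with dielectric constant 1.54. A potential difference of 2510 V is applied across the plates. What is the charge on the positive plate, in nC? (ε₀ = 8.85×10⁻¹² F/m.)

A = π(51.8/2 mm)² = 2.11×10⁻³ m².
Side-by-side slabs ⇒ two capacitors in parallel, each spanning the full gap.
C₁ = κ₁ε₀A₁/d = 16.9 × 8.85×10⁻¹² × 5.75×10⁻⁴ / 7.55×10⁻³ = 1.14×10⁻¹¹ F.
C₂ = κ₂ε₀A₂/d = 1.54 × 8.85×10⁻¹² × 1.53×10⁻³ / 7.55×10⁻³ = 2.77×10⁻¹² F.
C = C₁ + C₂ = 1.42×10⁻¹¹ F.
Q = CV = 1.42×10⁻¹¹ × 2510 = 3.55×10⁻⁸ C.

35.5 nC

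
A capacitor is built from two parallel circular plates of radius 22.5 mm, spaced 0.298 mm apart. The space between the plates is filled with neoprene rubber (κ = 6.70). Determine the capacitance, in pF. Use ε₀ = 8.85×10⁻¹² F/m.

A = π(22.5 mm)² = 1.59×10⁻³ m².
C = κε₀A/d = 6.70 × 8.85×10⁻¹² × 1.59×10⁻³ / 2.98×10⁻⁴ = 3.16×10⁻¹⁰ F.

316 pF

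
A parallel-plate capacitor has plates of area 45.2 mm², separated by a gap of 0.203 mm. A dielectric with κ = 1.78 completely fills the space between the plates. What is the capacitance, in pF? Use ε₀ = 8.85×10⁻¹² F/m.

3.51 pF

A = 45.2 mm² = 4.52×10⁻⁵ m².
C = κε₀A/d = 1.78 × 8.85×10⁻¹² × 4.52×10⁻⁵ / 2.03×10⁻⁴ = 3.51×10⁻¹² F.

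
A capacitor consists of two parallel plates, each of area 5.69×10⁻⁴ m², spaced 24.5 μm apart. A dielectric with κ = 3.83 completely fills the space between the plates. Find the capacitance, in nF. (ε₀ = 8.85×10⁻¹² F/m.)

C ≈ 0.787 nF

C = κε₀A/d = 3.83 × 8.85×10⁻¹² × 5.69×10⁻⁴ / 2.45×10⁻⁵ = 7.87×10⁻¹⁰ F.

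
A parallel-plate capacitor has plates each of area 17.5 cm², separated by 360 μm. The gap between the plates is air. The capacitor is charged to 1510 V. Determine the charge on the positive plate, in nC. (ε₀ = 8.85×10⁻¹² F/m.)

Q ≈ 65.0 nC

A = 17.5 cm² = 1.75×10⁻³ m².
C = ε₀A/d = 8.85×10⁻¹² × 1.75×10⁻³ / 3.60×10⁻⁴ = 4.30×10⁻¹¹ F.
Q = CV = 4.30×10⁻¹¹ × 1510 = 6.50×10⁻⁸ C.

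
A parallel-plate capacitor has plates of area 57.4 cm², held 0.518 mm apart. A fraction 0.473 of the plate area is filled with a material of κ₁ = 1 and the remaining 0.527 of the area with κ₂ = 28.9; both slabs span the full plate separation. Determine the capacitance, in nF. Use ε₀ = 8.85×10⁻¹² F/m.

A = 57.4 cm² = 5.74×10⁻³ m².
Side-by-side slabs ⇒ two capacitors in parallel, each spanning the full gap.
C₁ = κ₁ε₀A₁/d = 1.00 × 8.85×10⁻¹² × 2.72×10⁻³ / 5.18×10⁻⁴ = 4.64×10⁻¹¹ F.
C₂ = κ₂ε₀A₂/d = 28.9 × 8.85×10⁻¹² × 3.02×10⁻³ / 5.18×10⁻⁴ = 1.49×10⁻⁹ F.
C = C₁ + C₂ = 1.54×10⁻⁹ F.

C ≈ 1.54 nF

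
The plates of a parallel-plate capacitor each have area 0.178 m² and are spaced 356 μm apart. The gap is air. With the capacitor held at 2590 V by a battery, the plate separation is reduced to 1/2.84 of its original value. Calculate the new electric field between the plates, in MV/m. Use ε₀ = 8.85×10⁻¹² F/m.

Initially C₁ = ε₀A/d = 8.85×10⁻¹² × 0.178 / 3.56×10⁻⁴ = 4.42×10⁻⁹ F.
E₁ = 7.28×10⁶ V/m.
Battery connected ⇒ V is held fixed. E = V/d, so E₂/E₁ = d₁/d₂ = 2.84.
E₂ = 2.84 × 7.28×10⁶ = 2.07×10⁷ V/m.

20.7 MV/m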